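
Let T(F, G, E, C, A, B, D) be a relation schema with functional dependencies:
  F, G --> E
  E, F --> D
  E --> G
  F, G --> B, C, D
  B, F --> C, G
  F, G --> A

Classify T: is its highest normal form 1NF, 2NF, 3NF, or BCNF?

3NF

Candidate keys: {B, F}, {E, F}, {F, G}. Prime attributes: {B, E, F, G}.
E --> G: {E}⁺ = {E, G}, which is not all of the attributes, so the left side is not a superkey — BCNF is violated.
But every attribute on its right side ({G}) is prime, and the same holds for every other non-superkey FD, so 3NF still holds.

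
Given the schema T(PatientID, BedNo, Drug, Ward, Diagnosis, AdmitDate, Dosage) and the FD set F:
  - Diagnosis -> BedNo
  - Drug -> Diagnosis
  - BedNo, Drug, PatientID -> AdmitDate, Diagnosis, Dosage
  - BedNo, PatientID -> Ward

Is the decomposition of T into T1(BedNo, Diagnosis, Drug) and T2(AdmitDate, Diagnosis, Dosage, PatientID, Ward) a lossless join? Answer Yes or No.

T1 ∩ T2 = {Diagnosis}; its closure under F is {BedNo, Diagnosis}.
Neither T1 nor T2 is contained in that closure, so the decomposition is lossy.

No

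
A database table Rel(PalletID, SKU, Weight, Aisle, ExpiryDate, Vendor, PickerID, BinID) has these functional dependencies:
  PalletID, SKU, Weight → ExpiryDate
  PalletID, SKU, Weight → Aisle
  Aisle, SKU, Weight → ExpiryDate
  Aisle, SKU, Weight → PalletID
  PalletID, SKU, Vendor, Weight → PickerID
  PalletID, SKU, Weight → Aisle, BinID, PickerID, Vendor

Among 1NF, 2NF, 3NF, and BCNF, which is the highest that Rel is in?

BCNF

Candidate keys: {Aisle, SKU, Weight}, {PalletID, SKU, Weight}. Prime attributes: {Aisle, PalletID, SKU, Weight}.
Every FD has a superkey on the left, so the relation is in BCNF.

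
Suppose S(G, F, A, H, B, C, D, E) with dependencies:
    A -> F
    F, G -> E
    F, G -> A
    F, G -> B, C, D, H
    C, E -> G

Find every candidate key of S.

{A, C, E}, {A, G}, {C, E, F}, {F, G}

Closure of {A, G} is {A, B, C, D, E, F, G, H}, the whole schema; {A, G} is a candidate key.
Closure of {F, G} is {A, B, C, D, E, F, G, H}, the whole schema; {F, G} is a candidate key.
Closure of {A, C, E} is {A, B, C, D, E, F, G, H}, the whole schema; {A, C, E} is a candidate key.
Closure of {C, E, F} is {A, B, C, D, E, F, G, H}, the whole schema; {C, E, F} is a candidate key.
No proper subset of any of these is a key, and no other minimal superkey exists.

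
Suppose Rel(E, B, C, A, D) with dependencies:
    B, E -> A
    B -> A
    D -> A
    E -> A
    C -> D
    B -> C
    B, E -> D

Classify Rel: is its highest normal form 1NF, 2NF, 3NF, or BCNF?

Candidate key: {B, E}. Prime attributes: {B, E}.
B -> A breaks BCNF: {B}⁺ = {A, B, C, D}, so {B} is not a superkey.
B -> A has non-prime {A} on the right and a non-superkey on the left, so 3NF fails.
Since {B} ⊂ {B, E} and {B}⁺ ⊇ {A, C, D} with {A, C, D} non-prime, there is a partial dependency; 2NF fails.

1NF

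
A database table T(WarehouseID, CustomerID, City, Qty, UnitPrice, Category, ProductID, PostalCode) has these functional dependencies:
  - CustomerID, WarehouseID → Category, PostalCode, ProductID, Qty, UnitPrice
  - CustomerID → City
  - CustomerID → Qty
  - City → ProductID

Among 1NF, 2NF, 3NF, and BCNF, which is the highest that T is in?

Candidate key: {CustomerID, WarehouseID}. Prime attributes: {CustomerID, WarehouseID}.
CustomerID → City breaks BCNF: {CustomerID}⁺ = {City, CustomerID, ProductID, Qty}, so {CustomerID} is not a superkey.
CustomerID → City determines the non-prime attribute {City} from a non-superkey — 3NF is violated.
Since {CustomerID} ⊂ {CustomerID, WarehouseID} and {CustomerID}⁺ ⊇ {City, ProductID, Qty} with {City, ProductID, Qty} non-prime, there is a partial dependency; 2NF fails.

1NF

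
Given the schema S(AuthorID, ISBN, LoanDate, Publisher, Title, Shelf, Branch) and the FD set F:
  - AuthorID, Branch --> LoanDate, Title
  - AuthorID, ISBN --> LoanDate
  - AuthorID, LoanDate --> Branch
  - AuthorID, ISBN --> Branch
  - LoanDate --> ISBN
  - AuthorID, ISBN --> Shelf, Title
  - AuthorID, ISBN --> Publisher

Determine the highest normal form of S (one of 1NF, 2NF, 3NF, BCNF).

Candidate keys: {AuthorID, Branch}, {AuthorID, ISBN}, {AuthorID, LoanDate}. Prime attributes: {AuthorID, Branch, ISBN, LoanDate}.
LoanDate --> ISBN breaks BCNF: {LoanDate}⁺ = {ISBN, LoanDate}, so {LoanDate} is not a superkey.
But every attribute on its right side ({ISBN}) is prime, and the same holds for every other non-superkey FD, so 3NF still holds.

3NF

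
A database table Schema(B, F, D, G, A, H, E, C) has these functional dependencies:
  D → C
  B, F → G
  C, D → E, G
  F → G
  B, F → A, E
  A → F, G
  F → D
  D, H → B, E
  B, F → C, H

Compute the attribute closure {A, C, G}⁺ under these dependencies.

Start with {A, C, G}.
A → F, G applies; add {F} → now {A, C, F, G}.
F → D applies; add {D} → now {A, C, D, F, G}.
C, D → E, G applies; add {E} → now {A, C, D, E, F, G}.
No further FD applies.

{A, C, D, E, F, G}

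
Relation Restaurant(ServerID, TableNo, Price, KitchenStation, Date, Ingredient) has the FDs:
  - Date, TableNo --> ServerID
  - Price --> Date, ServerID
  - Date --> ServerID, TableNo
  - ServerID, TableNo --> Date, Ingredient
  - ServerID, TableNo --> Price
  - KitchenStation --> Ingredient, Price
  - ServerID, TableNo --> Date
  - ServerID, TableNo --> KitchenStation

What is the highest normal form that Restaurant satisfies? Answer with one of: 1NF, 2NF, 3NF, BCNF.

Candidate keys: {Date}, {KitchenStation}, {Price}, {ServerID, TableNo}. Prime attributes: {Date, KitchenStation, Price, ServerID, TableNo}.
Each dependency's left side is a superkey — BCNF holds.

BCNF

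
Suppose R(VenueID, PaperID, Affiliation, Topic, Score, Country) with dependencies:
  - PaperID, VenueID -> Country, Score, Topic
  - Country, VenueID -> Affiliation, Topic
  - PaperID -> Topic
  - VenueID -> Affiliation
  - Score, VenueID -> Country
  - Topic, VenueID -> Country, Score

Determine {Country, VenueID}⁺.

Start with {Country, VenueID}.
Country, VenueID -> Affiliation, Topic applies; add {Affiliation, Topic} → now {Affiliation, Country, Topic, VenueID}.
Topic, VenueID -> Country, Score applies; add {Score} → now {Affiliation, Country, Score, Topic, VenueID}.
No further FD applies.

{Affiliation, Country, Score, Topic, VenueID}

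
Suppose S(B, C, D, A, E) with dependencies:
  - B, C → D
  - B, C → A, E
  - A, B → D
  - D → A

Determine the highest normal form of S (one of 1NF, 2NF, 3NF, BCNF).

2NF

Candidate key: {B, C}. Prime attributes: {B, C}.
A, B → D breaks BCNF: {A, B}⁺ = {A, B, D}, so {A, B} is not a superkey.
A, B → D determines the non-prime attribute {D} from a non-superkey — 3NF is violated.
No proper subset of a key has a non-prime attribute in its closure, so there is no partial dependency; 2NF holds.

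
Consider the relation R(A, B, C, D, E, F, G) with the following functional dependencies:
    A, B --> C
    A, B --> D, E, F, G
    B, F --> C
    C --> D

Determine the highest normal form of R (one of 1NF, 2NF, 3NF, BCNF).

Candidate key: {A, B}. Prime attributes: {A, B}.
For B, F --> C we have {B, F}⁺ = {B, C, D, F}; {B, F} is not a superkey, so BCNF fails.
B, F --> C has non-prime {C} on the right and a non-superkey on the left, so 3NF fails.
Checking every proper subset of each key, none determines a non-prime attribute — 2NF is satisfied.

2NF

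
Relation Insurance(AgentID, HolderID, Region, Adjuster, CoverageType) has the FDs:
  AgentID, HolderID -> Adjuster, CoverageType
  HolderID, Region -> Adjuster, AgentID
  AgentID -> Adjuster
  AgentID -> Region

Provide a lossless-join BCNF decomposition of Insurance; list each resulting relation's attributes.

Candidate keys of the original relation: {AgentID, HolderID}, {HolderID, Region}.
In {Adjuster, AgentID, CoverageType, HolderID, Region}, {AgentID} is not a superkey ({AgentID}⁺ restricted to this set is {Adjuster, AgentID, Region}), so split on AgentID -> Adjuster, Region into {Adjuster, AgentID, Region} and {AgentID, CoverageType, HolderID}.
{Adjuster, AgentID, Region}: every determinant is a superkey — BCNF.
{AgentID, CoverageType, HolderID}: every determinant is a superkey — BCNF.

{Adjuster, AgentID, Region}; {AgentID, CoverageType, HolderID}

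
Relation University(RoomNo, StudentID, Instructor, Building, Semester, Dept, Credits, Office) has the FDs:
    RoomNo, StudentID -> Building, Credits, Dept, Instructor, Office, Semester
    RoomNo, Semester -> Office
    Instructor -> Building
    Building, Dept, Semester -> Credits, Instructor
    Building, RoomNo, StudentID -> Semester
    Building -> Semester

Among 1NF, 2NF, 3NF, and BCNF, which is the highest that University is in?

Candidate key: {RoomNo, StudentID}. Prime attributes: {RoomNo, StudentID}.
RoomNo, Semester -> Office: {RoomNo, Semester}⁺ = {Office, RoomNo, Semester}, which is not all of the attributes, so the left side is not a superkey — BCNF is violated.
Because {Office} is non-prime and the left side of RoomNo, Semester -> Office is not a superkey, the relation is not in 3NF.
Checking every proper subset of each key, none determines a non-prime attribute — 2NF is satisfied.

2NF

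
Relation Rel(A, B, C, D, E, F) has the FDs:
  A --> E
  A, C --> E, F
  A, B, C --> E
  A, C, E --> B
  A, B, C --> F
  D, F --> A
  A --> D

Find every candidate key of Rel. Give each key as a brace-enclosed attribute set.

{C} never appears on the right of any FD, so every key must include it.
Closure of {A, C} is {A, B, C, D, E, F}, the whole schema; {A, C} is a candidate key.
Closure of {C, D, F} is {A, B, C, D, E, F}, the whole schema; {C, D, F} is a candidate key.
Any other superkey properly contains one of these, so there are no further candidate keys.

{A, C}, {C, D, F}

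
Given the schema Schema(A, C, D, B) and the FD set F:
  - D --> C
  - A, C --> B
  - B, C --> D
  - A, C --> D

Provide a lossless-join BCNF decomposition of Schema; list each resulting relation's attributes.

Candidate keys of the original relation: {A, C}, {A, D}.
Within {A, B, C, D}: {D}⁺ ∩ {A, B, C, D} = {C, D}, not the whole set, so D --> C violates BCNF; decompose into {C, D} and {A, B, D}.
{C, D} is in BCNF.
{A, B, D} is in BCNF.

{A, B, D}; {C, D}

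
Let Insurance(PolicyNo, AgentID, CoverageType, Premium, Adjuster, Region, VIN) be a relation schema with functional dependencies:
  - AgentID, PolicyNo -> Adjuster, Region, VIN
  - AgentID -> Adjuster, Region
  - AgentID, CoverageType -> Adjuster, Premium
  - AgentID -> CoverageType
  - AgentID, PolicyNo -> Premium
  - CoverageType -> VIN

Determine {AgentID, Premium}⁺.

{Adjuster, AgentID, CoverageType, Premium, Region, VIN}

Start with {AgentID, Premium}.
AgentID -> Adjuster, Region applies; add {Adjuster, Region} → now {Adjuster, AgentID, Premium, Region}.
AgentID -> CoverageType applies; add {CoverageType} → now {Adjuster, AgentID, CoverageType, Premium, Region}.
CoverageType -> VIN applies; add {VIN} → now {Adjuster, AgentID, CoverageType, Premium, Region, VIN}.
No further FD applies.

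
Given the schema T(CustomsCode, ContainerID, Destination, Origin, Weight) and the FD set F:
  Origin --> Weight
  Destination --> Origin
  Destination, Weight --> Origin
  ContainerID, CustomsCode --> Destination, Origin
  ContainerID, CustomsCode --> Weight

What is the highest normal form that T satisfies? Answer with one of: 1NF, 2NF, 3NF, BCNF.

2NF

Candidate key: {ContainerID, CustomsCode}. Prime attributes: {ContainerID, CustomsCode}.
Origin --> Weight breaks BCNF: {Origin}⁺ = {Origin, Weight}, so {Origin} is not a superkey.
Origin --> Weight has non-prime {Weight} on the right and a non-superkey on the left, so 3NF fails.
No non-prime attribute depends on a proper subset of any candidate key, so 2NF holds.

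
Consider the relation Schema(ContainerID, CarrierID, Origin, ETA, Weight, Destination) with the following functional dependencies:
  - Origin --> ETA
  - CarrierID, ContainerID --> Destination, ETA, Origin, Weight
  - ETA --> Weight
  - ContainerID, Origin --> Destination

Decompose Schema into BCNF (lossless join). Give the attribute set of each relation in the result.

{CarrierID, ContainerID, Origin}; {ContainerID, Destination, Origin}; {ETA, Origin}; {ETA, Weight}

Candidate key of the original relation: {CarrierID, ContainerID}.
Within {CarrierID, ContainerID, Destination, ETA, Origin, Weight}: {Origin}⁺ ∩ {CarrierID, ContainerID, Destination, ETA, Origin, Weight} = {ETA, Origin, Weight}, not the whole set, so Origin --> ETA, Weight violates BCNF; decompose into {ETA, Origin, Weight} and {CarrierID, ContainerID, Destination, Origin}.
Within {ETA, Origin, Weight}: {ETA}⁺ ∩ {ETA, Origin, Weight} = {ETA, Weight}, not the whole set, so ETA --> Weight violates BCNF; decompose into {ETA, Weight} and {ETA, Origin}.
{ETA, Weight}: every determinant is a superkey — BCNF.
{ETA, Origin}: every determinant is a superkey — BCNF.
Within {CarrierID, ContainerID, Destination, Origin}: {ContainerID, Origin}⁺ ∩ {CarrierID, ContainerID, Destination, Origin} = {ContainerID, Destination, Origin}, not the whole set, so ContainerID, Origin --> Destination violates BCNF; decompose into {ContainerID, Destination, Origin} and {CarrierID, ContainerID, Origin}.
{ContainerID, Destination, Origin}: every determinant is a superkey — BCNF.
{CarrierID, ContainerID, Origin}: every determinant is a superkey — BCNF.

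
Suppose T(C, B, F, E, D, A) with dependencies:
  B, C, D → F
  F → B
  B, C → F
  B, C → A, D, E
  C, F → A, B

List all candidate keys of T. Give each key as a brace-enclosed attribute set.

Attributes never on any right-hand side: {C} — every candidate key must contain it.
{B, C}⁺ = {A, B, C, D, E, F} — all of the relation — so {B, C} is a candidate key.
{C, F}⁺ = {A, B, C, D, E, F} — all of the relation — so {C, F} is a candidate key.
Any other superkey properly contains one of these, so there are no further candidate keys.

{B, C}, {C, F}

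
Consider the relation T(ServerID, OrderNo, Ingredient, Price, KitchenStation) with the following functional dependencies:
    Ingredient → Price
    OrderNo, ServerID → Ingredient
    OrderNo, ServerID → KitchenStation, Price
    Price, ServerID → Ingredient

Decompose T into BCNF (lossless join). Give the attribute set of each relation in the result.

Candidate key of the original relation: {OrderNo, ServerID}.
In {Ingredient, KitchenStation, OrderNo, Price, ServerID}, {Ingredient} is not a superkey ({Ingredient}⁺ restricted to this set is {Ingredient, Price}), so split on Ingredient → Price into {Ingredient, Price} and {Ingredient, KitchenStation, OrderNo, ServerID}.
{Ingredient, Price} is in BCNF.
{Ingredient, KitchenStation, OrderNo, ServerID} is in BCNF.

{Ingredient, KitchenStation, OrderNo, ServerID}; {Ingredient, Price}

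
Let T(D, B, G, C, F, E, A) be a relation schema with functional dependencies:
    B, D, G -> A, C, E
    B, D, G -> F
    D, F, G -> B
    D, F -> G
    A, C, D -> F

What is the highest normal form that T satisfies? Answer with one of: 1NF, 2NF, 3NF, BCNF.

Candidate keys: {A, C, D}, {B, D, G}, {D, F}. Prime attributes: {A, B, C, D, F, G}.
Each dependency's left side is a superkey — BCNF holds.

BCNF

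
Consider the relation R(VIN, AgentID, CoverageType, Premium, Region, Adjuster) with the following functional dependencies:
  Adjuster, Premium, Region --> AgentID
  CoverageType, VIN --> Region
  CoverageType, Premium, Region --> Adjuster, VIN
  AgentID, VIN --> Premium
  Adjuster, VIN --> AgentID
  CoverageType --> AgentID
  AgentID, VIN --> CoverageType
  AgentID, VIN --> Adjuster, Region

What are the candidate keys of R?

Closure of {Adjuster, VIN} is {Adjuster, AgentID, CoverageType, Premium, Region, VIN}, the whole schema; {Adjuster, VIN} is a candidate key.
Closure of {AgentID, VIN} is {Adjuster, AgentID, CoverageType, Premium, Region, VIN}, the whole schema; {AgentID, VIN} is a candidate key.
Closure of {CoverageType, VIN} is {Adjuster, AgentID, CoverageType, Premium, Region, VIN}, the whole schema; {CoverageType, VIN} is a candidate key.
Closure of {CoverageType, Premium, Region} is {Adjuster, AgentID, CoverageType, Premium, Region, VIN}, the whole schema; {CoverageType, Premium, Region} is a candidate key.
No proper subset of any of these is a key, and no other minimal superkey exists.

{Adjuster, VIN}, {AgentID, VIN}, {CoverageType, Premium, Region}, {CoverageType, VIN}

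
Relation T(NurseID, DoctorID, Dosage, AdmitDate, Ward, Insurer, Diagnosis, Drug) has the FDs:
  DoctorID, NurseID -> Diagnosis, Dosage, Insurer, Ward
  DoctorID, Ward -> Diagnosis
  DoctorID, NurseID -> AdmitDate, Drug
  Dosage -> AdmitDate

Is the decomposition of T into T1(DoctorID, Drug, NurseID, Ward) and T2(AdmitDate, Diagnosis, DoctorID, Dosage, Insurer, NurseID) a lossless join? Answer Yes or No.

Yes

The shared attributes are {DoctorID, NurseID} and {DoctorID, NurseID}⁺ = {AdmitDate, Diagnosis, DoctorID, Dosage, Drug, Insurer, NurseID, Ward}.
T1 is contained in that closure, so T1 ∩ T2 -> T1 holds and the join is lossless.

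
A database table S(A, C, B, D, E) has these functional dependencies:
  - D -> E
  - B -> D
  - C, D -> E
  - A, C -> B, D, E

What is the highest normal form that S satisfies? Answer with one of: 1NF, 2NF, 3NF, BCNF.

Candidate key: {A, C}. Prime attributes: {A, C}.
D -> E: {D}⁺ = {D, E}, which is not all of the attributes, so the left side is not a superkey — BCNF is violated.
Because {E} is non-prime and the left side of D -> E is not a superkey, the relation is not in 3NF.
No proper subset of a key has a non-prime attribute in its closure, so there is no partial dependency; 2NF holds.

2NF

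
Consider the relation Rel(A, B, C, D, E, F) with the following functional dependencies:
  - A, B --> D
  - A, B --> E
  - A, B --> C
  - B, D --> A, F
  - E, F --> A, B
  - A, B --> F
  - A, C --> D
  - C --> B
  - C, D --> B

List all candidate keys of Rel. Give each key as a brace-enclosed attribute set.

{A, B}, {A, C}, {B, D}, {C, D}, {E, F}

Closure of {A, B} is {A, B, C, D, E, F}, the whole schema; {A, B} is a candidate key.
Closure of {A, C} is {A, B, C, D, E, F}, the whole schema; {A, C} is a candidate key.
Closure of {B, D} is {A, B, C, D, E, F}, the whole schema; {B, D} is a candidate key.
Closure of {C, D} is {A, B, C, D, E, F}, the whole schema; {C, D} is a candidate key.
Closure of {E, F} is {A, B, C, D, E, F}, the whole schema; {E, F} is a candidate key.
Any other superkey properly contains one of these, so there are no further candidate keys.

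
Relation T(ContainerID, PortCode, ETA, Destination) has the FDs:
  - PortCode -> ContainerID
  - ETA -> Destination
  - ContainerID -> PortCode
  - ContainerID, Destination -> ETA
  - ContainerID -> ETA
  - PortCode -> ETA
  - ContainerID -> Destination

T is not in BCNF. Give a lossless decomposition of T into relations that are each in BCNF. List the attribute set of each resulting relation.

Candidate keys of the original relation: {ContainerID}, {PortCode}.
Within {ContainerID, Destination, ETA, PortCode}: {ETA}⁺ ∩ {ContainerID, Destination, ETA, PortCode} = {Destination, ETA}, not the whole set, so ETA -> Destination violates BCNF; decompose into {Destination, ETA} and {ContainerID, ETA, PortCode}.
{Destination, ETA}: every determinant is a superkey — BCNF.
{ContainerID, ETA, PortCode}: every determinant is a superkey — BCNF.

{ContainerID, ETA, PortCode}; {Destination, ETA}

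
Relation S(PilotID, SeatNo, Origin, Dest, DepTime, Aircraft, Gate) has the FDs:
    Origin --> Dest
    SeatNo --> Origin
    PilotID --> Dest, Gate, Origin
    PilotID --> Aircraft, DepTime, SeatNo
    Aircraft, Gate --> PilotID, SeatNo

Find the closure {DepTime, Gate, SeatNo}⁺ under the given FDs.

{DepTime, Dest, Gate, Origin, SeatNo}

Start with {DepTime, Gate, SeatNo}.
SeatNo --> Origin applies; add {Origin} → now {DepTime, Gate, Origin, SeatNo}.
Origin --> Dest applies; add {Dest} → now {DepTime, Dest, Gate, Origin, SeatNo}.
No further FD applies.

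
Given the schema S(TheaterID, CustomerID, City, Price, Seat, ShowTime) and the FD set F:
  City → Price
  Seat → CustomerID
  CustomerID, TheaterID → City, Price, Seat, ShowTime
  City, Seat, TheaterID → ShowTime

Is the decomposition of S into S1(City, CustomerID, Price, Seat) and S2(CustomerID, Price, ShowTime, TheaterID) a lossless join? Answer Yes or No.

Common attributes: {CustomerID, Price}; their closure is {CustomerID, Price}.
S1 ⊄ {CustomerID, Price} and S2 ⊄ {CustomerID, Price}, so the split is lossy.

No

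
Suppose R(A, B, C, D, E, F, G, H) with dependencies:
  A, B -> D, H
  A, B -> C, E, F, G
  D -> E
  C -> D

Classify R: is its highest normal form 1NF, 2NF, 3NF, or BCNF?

Candidate key: {A, B}. Prime attributes: {A, B}.
D -> E breaks BCNF: {D}⁺ = {D, E}, so {D} is not a superkey.
D -> E has non-prime {E} on the right and a non-superkey on the left, so 3NF fails.
No non-prime attribute depends on a proper subset of any candidate key, so 2NF holds.

2NF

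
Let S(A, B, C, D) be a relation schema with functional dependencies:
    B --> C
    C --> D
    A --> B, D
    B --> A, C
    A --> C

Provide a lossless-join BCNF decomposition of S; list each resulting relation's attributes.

{A, B, C}; {C, D}

Candidate keys of the original relation: {A}, {B}.
{A, B, C, D}: {C} determines {C, D} here but is not a superkey — split on C --> D, giving {C, D} and {A, B, C}.
{C, D} has no BCNF violation.
{A, B, C} has no BCNF violation.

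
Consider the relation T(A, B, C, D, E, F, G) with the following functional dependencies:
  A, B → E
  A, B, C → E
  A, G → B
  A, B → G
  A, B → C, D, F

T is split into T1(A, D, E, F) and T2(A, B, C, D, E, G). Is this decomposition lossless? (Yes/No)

Common attributes: {A, D, E}; their closure is {A, D, E}.
Neither T1 nor T2 is contained in that closure, so the decomposition is lossy.

No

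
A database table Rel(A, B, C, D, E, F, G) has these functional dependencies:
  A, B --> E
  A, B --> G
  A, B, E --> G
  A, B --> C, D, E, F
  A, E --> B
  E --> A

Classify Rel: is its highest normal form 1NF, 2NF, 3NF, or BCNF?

Candidate keys: {A, B}, {E}. Prime attributes: {A, B, E}.
The left-hand side of every FD is a superkey, so BCNF is satisfied.

BCNF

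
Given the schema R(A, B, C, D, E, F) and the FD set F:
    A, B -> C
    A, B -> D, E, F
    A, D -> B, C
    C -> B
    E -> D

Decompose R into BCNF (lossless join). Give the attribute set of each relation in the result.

Candidate keys of the original relation: {A, B}, {A, C}, {A, D}, {A, E}.
{A, B, C, D, E, F}: {C} determines {B, C} here but is not a superkey — split on C -> B, giving {B, C} and {A, C, D, E, F}.
{B, C}: every determinant is a superkey — BCNF.
{A, C, D, E, F}: {E} determines {D, E} here but is not a superkey — split on E -> D, giving {D, E} and {A, C, E, F}.
{D, E}: every determinant is a superkey — BCNF.
{A, C, E, F}: every determinant is a superkey — BCNF.

{A, C, E, F}; {B, C}; {D, E}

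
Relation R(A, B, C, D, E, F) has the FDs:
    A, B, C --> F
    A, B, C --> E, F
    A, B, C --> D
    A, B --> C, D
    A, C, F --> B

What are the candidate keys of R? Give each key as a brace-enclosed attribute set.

Attributes never on any right-hand side: {A} — every candidate key must contain it.
Closure of {A, B} is {A, B, C, D, E, F}, the whole schema; {A, B} is a candidate key.
Closure of {A, C, F} is {A, B, C, D, E, F}, the whole schema; {A, C, F} is a candidate key.
Any other superkey properly contains one of these, so there are no further candidate keys.

{A, B}, {A, C, F}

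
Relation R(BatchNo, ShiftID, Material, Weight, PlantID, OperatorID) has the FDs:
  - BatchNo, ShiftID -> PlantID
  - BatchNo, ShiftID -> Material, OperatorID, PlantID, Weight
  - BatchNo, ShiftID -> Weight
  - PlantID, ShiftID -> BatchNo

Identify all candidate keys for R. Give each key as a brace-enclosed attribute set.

{BatchNo, ShiftID}, {PlantID, ShiftID}

Attributes never on any right-hand side: {ShiftID} — every candidate key must contain it.
{BatchNo, ShiftID} is a candidate key since {BatchNo, ShiftID}⁺ = {BatchNo, Material, OperatorID, PlantID, ShiftID, Weight} covers every attribute.
{PlantID, ShiftID} is a candidate key since {PlantID, ShiftID}⁺ = {BatchNo, Material, OperatorID, PlantID, ShiftID, Weight} covers every attribute.
Any other superkey properly contains one of these, so there are no further candidate keys.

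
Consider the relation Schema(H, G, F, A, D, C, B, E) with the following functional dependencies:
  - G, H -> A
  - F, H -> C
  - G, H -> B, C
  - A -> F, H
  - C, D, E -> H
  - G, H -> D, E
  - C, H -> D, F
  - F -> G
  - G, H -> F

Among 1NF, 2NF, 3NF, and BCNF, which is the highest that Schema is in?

Candidate keys: {A}, {C, D, E}, {C, H}, {F, H}, {G, H}. Prime attributes: {A, C, D, E, F, G, H}.
For F -> G we have {F}⁺ = {F, G}; {F} is not a superkey, so BCNF fails.
Since {G} ⊆ prime attributes and every other non-superkey FD also has a prime right side, the schema is in 3NF.

3NF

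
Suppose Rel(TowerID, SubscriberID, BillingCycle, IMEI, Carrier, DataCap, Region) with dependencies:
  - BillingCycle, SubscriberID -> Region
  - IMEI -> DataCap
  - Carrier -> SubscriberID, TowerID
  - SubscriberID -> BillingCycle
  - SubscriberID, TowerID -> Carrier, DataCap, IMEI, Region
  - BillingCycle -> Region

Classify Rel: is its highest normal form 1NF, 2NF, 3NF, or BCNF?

Candidate keys: {Carrier}, {SubscriberID, TowerID}. Prime attributes: {Carrier, SubscriberID, TowerID}.
BillingCycle, SubscriberID -> Region: {BillingCycle, SubscriberID}⁺ = {BillingCycle, Region, SubscriberID}, which is not all of the attributes, so the left side is not a superkey — BCNF is violated.
BillingCycle, SubscriberID -> Region determines the non-prime attribute {Region} from a non-superkey — 3NF is violated.
The proper key subset {SubscriberID} of {SubscriberID, TowerID} determines non-prime {BillingCycle, Region}, so the relation is not even in 2NF.

1NF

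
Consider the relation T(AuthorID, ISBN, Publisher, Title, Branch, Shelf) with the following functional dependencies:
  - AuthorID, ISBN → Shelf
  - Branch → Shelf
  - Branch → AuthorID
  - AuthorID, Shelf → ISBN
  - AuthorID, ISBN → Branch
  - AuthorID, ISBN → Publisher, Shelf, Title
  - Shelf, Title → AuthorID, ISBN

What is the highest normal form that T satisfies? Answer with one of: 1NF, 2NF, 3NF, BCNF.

BCNF

Candidate keys: {AuthorID, ISBN}, {AuthorID, Shelf}, {Branch}, {Shelf, Title}. Prime attributes: {AuthorID, Branch, ISBN, Shelf, Title}.
Each dependency's left side is a superkey — BCNF holds.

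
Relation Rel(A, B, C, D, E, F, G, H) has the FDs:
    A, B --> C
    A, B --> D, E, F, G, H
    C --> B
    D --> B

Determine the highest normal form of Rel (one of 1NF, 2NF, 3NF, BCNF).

Candidate keys: {A, B}, {A, C}, {A, D}. Prime attributes: {A, B, C, D}.
For C --> B we have {C}⁺ = {B, C}; {C} is not a superkey, so BCNF fails.
Its right-hand attributes {B} are all prime, as are those of every other non-superkey FD — the relation is in 3NF.

3NF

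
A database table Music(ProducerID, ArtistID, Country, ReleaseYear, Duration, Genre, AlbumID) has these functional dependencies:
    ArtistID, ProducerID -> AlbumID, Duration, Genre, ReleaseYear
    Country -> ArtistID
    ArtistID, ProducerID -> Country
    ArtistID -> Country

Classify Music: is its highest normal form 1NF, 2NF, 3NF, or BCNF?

Candidate keys: {ArtistID, ProducerID}, {Country, ProducerID}. Prime attributes: {ArtistID, Country, ProducerID}.
Country -> ArtistID: {Country}⁺ = {ArtistID, Country}, which is not all of the attributes, so the left side is not a superkey — BCNF is violated.
Its right-hand attributes {ArtistID} are all prime, as are those of every other non-superkey FD — the relation is in 3NF.

3NF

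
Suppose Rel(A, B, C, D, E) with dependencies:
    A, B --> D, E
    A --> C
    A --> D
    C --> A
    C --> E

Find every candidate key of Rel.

Attributes never on any right-hand side: {B} — every candidate key must contain it.
Closure of {A, B} is {A, B, C, D, E}, the whole schema; {A, B} is a candidate key.
Closure of {B, C} is {A, B, C, D, E}, the whole schema; {B, C} is a candidate key.
These are minimal and exhaustive — every other superkey contains one of them.

{A, B}, {B, C}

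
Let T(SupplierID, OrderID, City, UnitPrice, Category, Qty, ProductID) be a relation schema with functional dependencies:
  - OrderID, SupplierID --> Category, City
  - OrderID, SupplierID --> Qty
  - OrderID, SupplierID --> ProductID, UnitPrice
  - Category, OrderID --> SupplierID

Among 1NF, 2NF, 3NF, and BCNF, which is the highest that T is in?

BCNF

Candidate keys: {Category, OrderID}, {OrderID, SupplierID}. Prime attributes: {Category, OrderID, SupplierID}.
The left-hand side of every FD is a superkey, so BCNF is satisfied.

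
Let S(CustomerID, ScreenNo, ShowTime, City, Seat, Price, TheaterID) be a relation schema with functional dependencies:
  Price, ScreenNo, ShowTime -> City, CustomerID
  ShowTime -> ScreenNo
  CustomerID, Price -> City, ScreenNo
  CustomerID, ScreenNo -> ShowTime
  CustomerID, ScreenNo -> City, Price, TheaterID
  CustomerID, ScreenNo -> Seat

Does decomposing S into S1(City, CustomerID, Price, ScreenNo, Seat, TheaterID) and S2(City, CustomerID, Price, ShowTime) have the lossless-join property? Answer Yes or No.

Yes

The shared attributes are {City, CustomerID, Price} and {City, CustomerID, Price}⁺ = {City, CustomerID, Price, ScreenNo, Seat, ShowTime, TheaterID}.
Since S1 ⊆ {City, CustomerID, Price, ScreenNo, Seat, ShowTime, TheaterID}, the intersection is a superkey of S1; the decomposition is lossless.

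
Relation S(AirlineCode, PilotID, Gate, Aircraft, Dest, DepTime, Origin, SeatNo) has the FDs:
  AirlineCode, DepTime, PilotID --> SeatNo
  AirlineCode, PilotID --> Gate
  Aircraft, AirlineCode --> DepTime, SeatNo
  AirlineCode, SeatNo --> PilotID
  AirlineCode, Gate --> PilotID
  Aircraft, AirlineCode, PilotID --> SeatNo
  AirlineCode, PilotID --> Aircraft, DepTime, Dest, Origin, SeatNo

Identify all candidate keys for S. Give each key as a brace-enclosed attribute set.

{AirlineCode} never appears on the right of any FD, so every key must include it.
Closure of {Aircraft, AirlineCode} is {Aircraft, AirlineCode, DepTime, Dest, Gate, Origin, PilotID, SeatNo}, the whole schema; {Aircraft, AirlineCode} is a candidate key.
Closure of {AirlineCode, Gate} is {Aircraft, AirlineCode, DepTime, Dest, Gate, Origin, PilotID, SeatNo}, the whole schema; {AirlineCode, Gate} is a candidate key.
Closure of {AirlineCode, PilotID} is {Aircraft, AirlineCode, DepTime, Dest, Gate, Origin, PilotID, SeatNo}, the whole schema; {AirlineCode, PilotID} is a candidate key.
Closure of {AirlineCode, SeatNo} is {Aircraft, AirlineCode, DepTime, Dest, Gate, Origin, PilotID, SeatNo}, the whole schema; {AirlineCode, SeatNo} is a candidate key.
No proper subset of any of these is a key, and no other minimal superkey exists.

{Aircraft, AirlineCode}, {AirlineCode, Gate}, {AirlineCode, PilotID}, {AirlineCode, SeatNo}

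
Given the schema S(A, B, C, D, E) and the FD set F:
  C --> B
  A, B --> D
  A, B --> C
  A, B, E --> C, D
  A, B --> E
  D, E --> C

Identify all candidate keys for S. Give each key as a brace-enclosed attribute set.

{A, B}, {A, C}, {A, D, E}

Attributes never on any right-hand side: {A} — every candidate key must contain it.
{A, B}⁺ = {A, B, C, D, E}, which is every attribute, so {A, B} is a candidate key.
{A, C}⁺ = {A, B, C, D, E}, which is every attribute, so {A, C} is a candidate key.
{A, D, E}⁺ = {A, B, C, D, E}, which is every attribute, so {A, D, E} is a candidate key.
No proper subset of any of these is a key, and no other minimal superkey exists.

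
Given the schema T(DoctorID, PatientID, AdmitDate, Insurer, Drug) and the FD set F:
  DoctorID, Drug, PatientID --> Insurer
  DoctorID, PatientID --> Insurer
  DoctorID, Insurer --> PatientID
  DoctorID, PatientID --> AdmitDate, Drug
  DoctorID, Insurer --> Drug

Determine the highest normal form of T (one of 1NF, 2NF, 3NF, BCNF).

BCNF

Candidate keys: {DoctorID, Insurer}, {DoctorID, PatientID}. Prime attributes: {DoctorID, Insurer, PatientID}.
Every FD has a superkey on the left, so the relation is in BCNF.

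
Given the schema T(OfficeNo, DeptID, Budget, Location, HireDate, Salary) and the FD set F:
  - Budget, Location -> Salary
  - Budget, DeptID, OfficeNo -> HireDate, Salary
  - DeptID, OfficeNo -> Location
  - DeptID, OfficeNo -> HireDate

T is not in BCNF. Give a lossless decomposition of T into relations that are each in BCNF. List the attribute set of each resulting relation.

{Budget, DeptID, OfficeNo}; {Budget, Location, Salary}; {DeptID, HireDate, Location, OfficeNo}

Candidate key of the original relation: {Budget, DeptID, OfficeNo}.
In {Budget, DeptID, HireDate, Location, OfficeNo, Salary}, {Budget, Location} is not a superkey ({Budget, Location}⁺ restricted to this set is {Budget, Location, Salary}), so split on Budget, Location -> Salary into {Budget, Location, Salary} and {Budget, DeptID, HireDate, Location, OfficeNo}.
{Budget, Location, Salary} is in BCNF.
In {Budget, DeptID, HireDate, Location, OfficeNo}, {DeptID, OfficeNo} is not a superkey ({DeptID, OfficeNo}⁺ restricted to this set is {DeptID, HireDate, Location, OfficeNo}), so split on DeptID, OfficeNo -> HireDate, Location into {DeptID, HireDate, Location, OfficeNo} and {Budget, DeptID, OfficeNo}.
{DeptID, HireDate, Location, OfficeNo} is in BCNF.
{Budget, DeptID, OfficeNo} is in BCNF.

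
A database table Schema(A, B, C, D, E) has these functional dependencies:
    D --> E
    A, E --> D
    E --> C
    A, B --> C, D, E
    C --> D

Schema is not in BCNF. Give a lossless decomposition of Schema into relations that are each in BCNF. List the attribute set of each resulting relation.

Candidate key of the original relation: {A, B}.
In {A, B, C, D, E}, {D} is not a superkey ({D}⁺ restricted to this set is {C, D, E}), so split on D --> C, E into {C, D, E} and {A, B, D}.
{C, D, E}: every determinant is a superkey — BCNF.
{A, B, D}: every determinant is a superkey — BCNF.

{A, B, D}; {C, D, E}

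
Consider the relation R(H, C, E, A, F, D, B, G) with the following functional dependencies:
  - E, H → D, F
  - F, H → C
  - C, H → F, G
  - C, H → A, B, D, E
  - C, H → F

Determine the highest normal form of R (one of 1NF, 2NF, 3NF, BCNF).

Candidate keys: {C, H}, {E, H}, {F, H}. Prime attributes: {C, E, F, H}.
Every FD has a superkey on the left, so the relation is in BCNF.

BCNF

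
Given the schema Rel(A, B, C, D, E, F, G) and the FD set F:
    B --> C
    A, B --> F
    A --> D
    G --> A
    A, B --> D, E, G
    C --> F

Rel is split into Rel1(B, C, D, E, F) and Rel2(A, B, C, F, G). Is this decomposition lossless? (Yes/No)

No

The shared attributes are {B, C, F} and {B, C, F}⁺ = {B, C, F}.
The closure covers neither Rel1 nor Rel2 entirely; the join is not lossless.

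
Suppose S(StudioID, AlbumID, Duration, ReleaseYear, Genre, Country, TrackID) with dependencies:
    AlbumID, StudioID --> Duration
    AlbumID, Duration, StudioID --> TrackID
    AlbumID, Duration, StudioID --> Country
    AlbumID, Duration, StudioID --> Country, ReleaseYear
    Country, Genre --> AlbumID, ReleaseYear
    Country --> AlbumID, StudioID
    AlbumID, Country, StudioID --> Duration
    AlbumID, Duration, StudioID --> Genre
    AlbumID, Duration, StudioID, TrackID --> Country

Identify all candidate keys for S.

{AlbumID, StudioID}, {Country}

{Country}⁺ = {AlbumID, Country, Duration, Genre, ReleaseYear, StudioID, TrackID}, which is every attribute, so {Country} is a candidate key.
{AlbumID, StudioID}⁺ = {AlbumID, Country, Duration, Genre, ReleaseYear, StudioID, TrackID}, which is every attribute, so {AlbumID, StudioID} is a candidate key.
Any other superkey properly contains one of these, so there are no further candidate keys.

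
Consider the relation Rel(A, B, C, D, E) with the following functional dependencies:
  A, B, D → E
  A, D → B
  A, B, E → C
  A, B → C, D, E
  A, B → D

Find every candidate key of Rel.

No FD produces {A}, so it must be in every candidate key.
{A, B} is a candidate key since {A, B}⁺ = {A, B, C, D, E} covers every attribute.
{A, D} is a candidate key since {A, D}⁺ = {A, B, C, D, E} covers every attribute.
These are minimal and exhaustive — every other superkey contains one of them.

{A, B}, {A, D}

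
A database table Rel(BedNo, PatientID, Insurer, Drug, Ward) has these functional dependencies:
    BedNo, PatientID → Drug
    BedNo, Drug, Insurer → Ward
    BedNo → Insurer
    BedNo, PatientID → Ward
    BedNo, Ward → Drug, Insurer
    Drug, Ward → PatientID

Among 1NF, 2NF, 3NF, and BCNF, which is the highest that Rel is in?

1NF

Candidate keys: {BedNo, Drug}, {BedNo, PatientID}, {BedNo, Ward}. Prime attributes: {BedNo, Drug, PatientID, Ward}.
BedNo → Insurer: {BedNo}⁺ = {BedNo, Insurer}, which is not all of the attributes, so the left side is not a superkey — BCNF is violated.
Because {Insurer} is non-prime and the left side of BedNo → Insurer is not a superkey, the relation is not in 3NF.
{BedNo} is a proper subset of the key {BedNo, Drug}, and {BedNo}⁺ contains the non-prime attribute {Insurer} — a partial dependency, so 2NF is violated.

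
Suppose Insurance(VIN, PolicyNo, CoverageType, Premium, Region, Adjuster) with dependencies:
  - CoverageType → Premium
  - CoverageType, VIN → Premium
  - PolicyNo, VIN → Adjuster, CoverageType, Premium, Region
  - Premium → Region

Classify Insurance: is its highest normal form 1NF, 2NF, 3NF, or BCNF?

2NF

Candidate key: {PolicyNo, VIN}. Prime attributes: {PolicyNo, VIN}.
CoverageType → Premium: {CoverageType}⁺ = {CoverageType, Premium, Region}, which is not all of the attributes, so the left side is not a superkey — BCNF is violated.
CoverageType → Premium has non-prime {Premium} on the right and a non-superkey on the left, so 3NF fails.
No proper subset of a key has a non-prime attribute in its closure, so there is no partial dependency; 2NF holds.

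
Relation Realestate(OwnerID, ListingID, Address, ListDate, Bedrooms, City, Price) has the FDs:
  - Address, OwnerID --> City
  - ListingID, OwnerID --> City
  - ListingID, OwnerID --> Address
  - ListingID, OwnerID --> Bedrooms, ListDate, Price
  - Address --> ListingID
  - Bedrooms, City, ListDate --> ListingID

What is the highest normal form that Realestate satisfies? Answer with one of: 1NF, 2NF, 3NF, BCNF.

3NF

Candidate keys: {Address, OwnerID}, {Bedrooms, City, ListDate, OwnerID}, {ListingID, OwnerID}. Prime attributes: {Address, Bedrooms, City, ListDate, ListingID, OwnerID}.
For Address --> ListingID we have {Address}⁺ = {Address, ListingID}; {Address} is not a superkey, so BCNF fails.
Its right-hand attributes {ListingID} are all prime, as are those of every other non-superkey FD — the relation is in 3NF.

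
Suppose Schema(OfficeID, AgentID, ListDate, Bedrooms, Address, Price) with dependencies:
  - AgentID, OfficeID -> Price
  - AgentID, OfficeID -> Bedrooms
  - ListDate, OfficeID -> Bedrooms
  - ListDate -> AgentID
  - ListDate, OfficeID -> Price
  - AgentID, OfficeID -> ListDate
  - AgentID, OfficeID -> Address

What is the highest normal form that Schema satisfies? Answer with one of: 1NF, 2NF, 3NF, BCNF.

3NF

Candidate keys: {AgentID, OfficeID}, {ListDate, OfficeID}. Prime attributes: {AgentID, ListDate, OfficeID}.
For ListDate -> AgentID we have {ListDate}⁺ = {AgentID, ListDate}; {ListDate} is not a superkey, so BCNF fails.
Its right-hand attributes {AgentID} are all prime, as are those of every other non-superkey FD — the relation is in 3NF.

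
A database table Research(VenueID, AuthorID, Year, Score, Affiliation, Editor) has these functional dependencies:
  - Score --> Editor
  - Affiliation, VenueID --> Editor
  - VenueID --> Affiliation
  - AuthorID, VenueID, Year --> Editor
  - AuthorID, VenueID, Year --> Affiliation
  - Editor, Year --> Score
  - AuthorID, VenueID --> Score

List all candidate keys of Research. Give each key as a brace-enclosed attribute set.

{AuthorID, VenueID, Year}

Attributes never on any right-hand side: {AuthorID, VenueID, Year} — every candidate key must contain all of them.
Closure of {AuthorID, VenueID, Year} is {Affiliation, AuthorID, Editor, Score, VenueID, Year}, the whole schema; {AuthorID, VenueID, Year} is a candidate key.
Every other attribute set either contains this one or has a smaller closure.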